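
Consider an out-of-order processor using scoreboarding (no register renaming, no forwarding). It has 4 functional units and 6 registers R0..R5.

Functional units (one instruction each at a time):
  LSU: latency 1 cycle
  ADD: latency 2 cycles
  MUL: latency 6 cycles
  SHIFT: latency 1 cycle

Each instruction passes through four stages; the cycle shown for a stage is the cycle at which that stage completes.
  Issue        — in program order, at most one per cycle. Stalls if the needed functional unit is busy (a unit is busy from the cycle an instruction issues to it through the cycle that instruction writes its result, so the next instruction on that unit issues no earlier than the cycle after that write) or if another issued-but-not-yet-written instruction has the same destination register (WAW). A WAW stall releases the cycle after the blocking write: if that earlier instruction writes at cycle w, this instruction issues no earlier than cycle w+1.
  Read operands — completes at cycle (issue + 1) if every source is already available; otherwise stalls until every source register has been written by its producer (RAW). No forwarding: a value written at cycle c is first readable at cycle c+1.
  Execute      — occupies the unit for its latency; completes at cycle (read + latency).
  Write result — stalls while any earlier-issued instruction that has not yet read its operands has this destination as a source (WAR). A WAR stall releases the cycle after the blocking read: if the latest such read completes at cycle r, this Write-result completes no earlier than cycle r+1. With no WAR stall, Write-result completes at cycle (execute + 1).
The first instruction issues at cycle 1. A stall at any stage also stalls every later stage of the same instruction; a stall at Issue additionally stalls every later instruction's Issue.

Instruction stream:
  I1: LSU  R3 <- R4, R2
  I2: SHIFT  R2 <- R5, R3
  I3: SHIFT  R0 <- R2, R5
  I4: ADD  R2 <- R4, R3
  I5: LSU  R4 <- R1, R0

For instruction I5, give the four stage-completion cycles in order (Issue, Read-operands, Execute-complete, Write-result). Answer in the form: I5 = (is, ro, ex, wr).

I1: IS=1 RO=2 EX=3 WR=4
I2: IS=2 RO=5 EX=6 WR=7  [RAW R3: wait I1 write@4]
I3: IS=8 RO=9 EX=10 WR=11  [struct: SHIFT busy until I2 writes@7]
I4: IS=9 RO=10 EX=12 WR=13
I5: IS=10 RO=12 EX=13 WR=14  [RAW R0: wait I3 write@11]

I5 = (10, 12, 13, 14)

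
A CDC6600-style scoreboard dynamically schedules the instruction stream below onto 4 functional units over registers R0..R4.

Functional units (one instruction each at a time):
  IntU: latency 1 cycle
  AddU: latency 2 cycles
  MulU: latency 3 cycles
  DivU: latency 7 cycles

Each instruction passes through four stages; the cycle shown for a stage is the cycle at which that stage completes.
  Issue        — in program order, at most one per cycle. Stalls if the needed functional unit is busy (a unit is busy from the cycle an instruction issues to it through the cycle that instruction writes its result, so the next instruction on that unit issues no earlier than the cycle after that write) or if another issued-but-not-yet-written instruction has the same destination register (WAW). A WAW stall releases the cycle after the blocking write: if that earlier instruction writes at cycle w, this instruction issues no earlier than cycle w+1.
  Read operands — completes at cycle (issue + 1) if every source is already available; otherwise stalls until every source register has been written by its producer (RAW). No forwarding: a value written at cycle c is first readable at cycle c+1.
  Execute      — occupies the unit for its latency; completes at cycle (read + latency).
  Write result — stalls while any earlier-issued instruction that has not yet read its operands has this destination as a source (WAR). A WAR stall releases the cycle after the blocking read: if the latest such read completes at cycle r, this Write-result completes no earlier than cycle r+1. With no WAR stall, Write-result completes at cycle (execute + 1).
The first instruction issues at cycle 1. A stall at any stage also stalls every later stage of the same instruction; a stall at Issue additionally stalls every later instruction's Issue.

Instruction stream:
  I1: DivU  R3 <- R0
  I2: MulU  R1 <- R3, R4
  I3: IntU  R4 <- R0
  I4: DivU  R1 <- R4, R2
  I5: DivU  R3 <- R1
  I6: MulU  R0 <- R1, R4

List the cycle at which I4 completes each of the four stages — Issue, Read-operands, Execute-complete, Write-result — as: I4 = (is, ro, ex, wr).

I4 = (16, 17, 24, 25)

c1: I1→DivU
c2: I1 RO, I2→MulU
c3: I3→IntU
c4: I3 RO
c5: I3 EX
c9: I1 EX
c10: I1 WR R3
c11: I2 RO
c12: I3 WR R4
c14: I2 EX
c15: I2 WR R1
c16: I4→DivU
c17: I4 RO
c24: I4 EX
c25: I4 WR R1
c26: I5→DivU
c27: I5 RO, I6→MulU
c28: I6 RO
c31: I6 EX
c32: I6 WR R0
c34: I5 EX
c35: I5 WR R3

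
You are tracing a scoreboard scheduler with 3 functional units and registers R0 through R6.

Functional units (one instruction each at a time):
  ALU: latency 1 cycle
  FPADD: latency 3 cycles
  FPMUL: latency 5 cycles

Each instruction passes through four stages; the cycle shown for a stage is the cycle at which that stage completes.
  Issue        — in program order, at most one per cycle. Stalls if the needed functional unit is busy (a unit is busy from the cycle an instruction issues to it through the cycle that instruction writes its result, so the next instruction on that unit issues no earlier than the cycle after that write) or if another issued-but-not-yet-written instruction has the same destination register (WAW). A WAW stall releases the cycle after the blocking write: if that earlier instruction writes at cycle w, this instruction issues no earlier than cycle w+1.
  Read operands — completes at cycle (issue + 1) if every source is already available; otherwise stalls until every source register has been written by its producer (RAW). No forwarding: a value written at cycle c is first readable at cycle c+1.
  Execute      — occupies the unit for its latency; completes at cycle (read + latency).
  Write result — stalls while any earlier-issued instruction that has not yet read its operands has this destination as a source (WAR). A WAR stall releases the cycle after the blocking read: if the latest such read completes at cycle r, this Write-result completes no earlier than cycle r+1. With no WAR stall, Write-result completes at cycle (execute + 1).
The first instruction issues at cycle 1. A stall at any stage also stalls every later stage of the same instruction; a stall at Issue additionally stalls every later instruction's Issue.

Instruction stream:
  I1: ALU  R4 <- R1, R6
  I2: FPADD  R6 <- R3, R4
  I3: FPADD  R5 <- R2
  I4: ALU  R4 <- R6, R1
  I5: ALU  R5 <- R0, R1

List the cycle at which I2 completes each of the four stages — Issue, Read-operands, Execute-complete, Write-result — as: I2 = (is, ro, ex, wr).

cycle 1: I1 dispatched to ALU
cycle 2: I1 operands ready, I2 dispatched to FPADD
cycle 3: I1 complete
cycle 4: R4←I1
cycle 5: I2 operands ready
cycle 8: I2 complete
cycle 9: R6←I2
cycle 10: I3 dispatched to FPADD
cycle 11: I3 operands ready, I4 dispatched to ALU
cycle 12: I4 operands ready
cycle 13: I4 complete
cycle 14: I3 complete, R4←I4
cycle 15: R5←I3
cycle 16: I5 dispatched to ALU
cycle 17: I5 operands ready
cycle 18: I5 complete
cycle 19: R5←I5

I2 = (2, 5, 8, 9)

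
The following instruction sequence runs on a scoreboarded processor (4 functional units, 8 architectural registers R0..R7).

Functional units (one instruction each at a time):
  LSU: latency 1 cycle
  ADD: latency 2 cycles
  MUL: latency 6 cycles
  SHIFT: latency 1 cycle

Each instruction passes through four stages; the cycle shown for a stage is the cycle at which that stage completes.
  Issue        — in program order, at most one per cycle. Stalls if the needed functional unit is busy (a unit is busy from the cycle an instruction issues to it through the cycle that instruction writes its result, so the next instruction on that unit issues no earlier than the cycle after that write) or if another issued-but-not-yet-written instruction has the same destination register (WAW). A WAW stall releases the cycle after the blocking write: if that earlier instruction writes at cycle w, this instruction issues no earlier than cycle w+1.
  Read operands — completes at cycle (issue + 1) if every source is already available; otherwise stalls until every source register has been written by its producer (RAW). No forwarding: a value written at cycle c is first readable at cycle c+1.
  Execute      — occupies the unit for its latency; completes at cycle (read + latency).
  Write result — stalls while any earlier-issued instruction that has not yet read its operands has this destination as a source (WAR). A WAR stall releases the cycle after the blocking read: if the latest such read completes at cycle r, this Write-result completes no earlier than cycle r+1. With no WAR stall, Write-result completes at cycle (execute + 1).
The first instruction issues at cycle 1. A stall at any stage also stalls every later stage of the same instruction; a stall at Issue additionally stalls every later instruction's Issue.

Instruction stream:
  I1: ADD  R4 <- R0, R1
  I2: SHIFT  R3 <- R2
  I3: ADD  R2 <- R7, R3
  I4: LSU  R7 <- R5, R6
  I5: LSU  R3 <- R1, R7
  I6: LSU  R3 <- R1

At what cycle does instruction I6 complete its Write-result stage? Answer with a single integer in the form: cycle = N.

cycle = 18

c1: I1 dispatched to ADD
c2: I1 operands ready | I2 dispatched to SHIFT
c3: I2 operands ready
c4: I1 complete | I2 complete
c5: R4←I1 | R3←I2
c6: I3 dispatched to ADD
c7: I3 operands ready | I4 dispatched to LSU
c8: I4 operands ready
c9: I3 complete | I4 complete
c10: R2←I3 | R7←I4
c11: I5 dispatched to LSU
c12: I5 operands ready
c13: I5 complete
c14: R3←I5
c15: I6 dispatched to LSU
c16: I6 operands ready
c17: I6 complete
c18: R3←I6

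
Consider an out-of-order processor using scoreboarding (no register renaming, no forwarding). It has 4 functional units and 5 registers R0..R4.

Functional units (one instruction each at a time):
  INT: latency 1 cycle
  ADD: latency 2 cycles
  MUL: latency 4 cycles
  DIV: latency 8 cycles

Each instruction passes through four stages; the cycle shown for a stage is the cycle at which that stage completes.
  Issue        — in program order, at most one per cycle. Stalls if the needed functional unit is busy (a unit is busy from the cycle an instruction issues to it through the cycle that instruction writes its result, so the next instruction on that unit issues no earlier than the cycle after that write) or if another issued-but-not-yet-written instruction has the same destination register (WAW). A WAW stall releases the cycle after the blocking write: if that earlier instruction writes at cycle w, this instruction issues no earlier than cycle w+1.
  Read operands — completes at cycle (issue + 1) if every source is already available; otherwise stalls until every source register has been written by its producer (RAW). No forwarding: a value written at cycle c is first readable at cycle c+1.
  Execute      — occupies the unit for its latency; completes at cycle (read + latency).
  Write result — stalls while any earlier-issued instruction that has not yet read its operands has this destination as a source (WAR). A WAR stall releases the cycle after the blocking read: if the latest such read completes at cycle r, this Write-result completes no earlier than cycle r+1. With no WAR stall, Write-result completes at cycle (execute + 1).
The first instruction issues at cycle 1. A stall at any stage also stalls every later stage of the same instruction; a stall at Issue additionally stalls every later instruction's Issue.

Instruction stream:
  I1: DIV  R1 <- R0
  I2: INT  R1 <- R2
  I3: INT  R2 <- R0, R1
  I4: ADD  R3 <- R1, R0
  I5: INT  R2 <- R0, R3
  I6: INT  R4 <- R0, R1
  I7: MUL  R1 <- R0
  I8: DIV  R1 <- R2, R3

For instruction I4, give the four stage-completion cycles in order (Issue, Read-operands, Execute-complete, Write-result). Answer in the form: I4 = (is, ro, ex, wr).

1) issue 1, read 2, done 10, write 11
2) issue 12, read 13, done 14, write 15  <WAW R1: wait I1 write@11>
3) issue 16, read 17, done 18, write 19  <struct: INT busy until I2 writes@15>
4) issue 17, read 18, done 20, write 21
5) issue 20, read 22, done 23, write 24  <struct: INT busy until I3 writes@19 / RAW R3: wait I4 write@21>
6) issue 25, read 26, done 27, write 28  <struct: INT busy until I5 writes@24>
7) issue 26, read 27, done 31, write 32
8) issue 33, read 34, done 42, write 43  <WAW R1: wait I7 write@32>

I4 = (17, 18, 20, 21)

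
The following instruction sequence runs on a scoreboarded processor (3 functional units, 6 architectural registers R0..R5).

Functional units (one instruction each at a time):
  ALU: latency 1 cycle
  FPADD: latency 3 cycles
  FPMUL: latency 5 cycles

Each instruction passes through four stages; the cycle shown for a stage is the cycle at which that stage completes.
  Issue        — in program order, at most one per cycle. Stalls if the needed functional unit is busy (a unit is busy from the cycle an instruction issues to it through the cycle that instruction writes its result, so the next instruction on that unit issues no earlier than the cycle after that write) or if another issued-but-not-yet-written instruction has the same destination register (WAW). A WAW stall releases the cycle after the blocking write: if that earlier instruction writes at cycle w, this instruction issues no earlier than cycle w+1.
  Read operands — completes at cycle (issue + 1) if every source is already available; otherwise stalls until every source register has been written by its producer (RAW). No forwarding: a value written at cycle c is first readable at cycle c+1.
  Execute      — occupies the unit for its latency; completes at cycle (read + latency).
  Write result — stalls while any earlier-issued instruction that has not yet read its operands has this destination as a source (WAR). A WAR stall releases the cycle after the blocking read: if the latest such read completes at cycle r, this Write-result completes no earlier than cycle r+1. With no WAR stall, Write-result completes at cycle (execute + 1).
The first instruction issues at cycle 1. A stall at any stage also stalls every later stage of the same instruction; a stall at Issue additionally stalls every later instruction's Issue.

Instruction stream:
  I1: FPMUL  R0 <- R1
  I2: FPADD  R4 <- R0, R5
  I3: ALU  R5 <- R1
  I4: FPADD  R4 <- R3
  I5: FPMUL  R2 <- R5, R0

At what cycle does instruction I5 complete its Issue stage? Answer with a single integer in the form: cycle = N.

I1 -> (1, 2, 7, 8)
I2 -> (2, 9, 12, 13)  // RAW R0: wait I1 write@8
I3 -> (3, 4, 5, 10)  // WAR R5: wait I2 read@9
I4 -> (14, 15, 18, 19)  // struct: FPADD busy until I2 writes@13
I5 -> (15, 16, 21, 22)

cycle = 15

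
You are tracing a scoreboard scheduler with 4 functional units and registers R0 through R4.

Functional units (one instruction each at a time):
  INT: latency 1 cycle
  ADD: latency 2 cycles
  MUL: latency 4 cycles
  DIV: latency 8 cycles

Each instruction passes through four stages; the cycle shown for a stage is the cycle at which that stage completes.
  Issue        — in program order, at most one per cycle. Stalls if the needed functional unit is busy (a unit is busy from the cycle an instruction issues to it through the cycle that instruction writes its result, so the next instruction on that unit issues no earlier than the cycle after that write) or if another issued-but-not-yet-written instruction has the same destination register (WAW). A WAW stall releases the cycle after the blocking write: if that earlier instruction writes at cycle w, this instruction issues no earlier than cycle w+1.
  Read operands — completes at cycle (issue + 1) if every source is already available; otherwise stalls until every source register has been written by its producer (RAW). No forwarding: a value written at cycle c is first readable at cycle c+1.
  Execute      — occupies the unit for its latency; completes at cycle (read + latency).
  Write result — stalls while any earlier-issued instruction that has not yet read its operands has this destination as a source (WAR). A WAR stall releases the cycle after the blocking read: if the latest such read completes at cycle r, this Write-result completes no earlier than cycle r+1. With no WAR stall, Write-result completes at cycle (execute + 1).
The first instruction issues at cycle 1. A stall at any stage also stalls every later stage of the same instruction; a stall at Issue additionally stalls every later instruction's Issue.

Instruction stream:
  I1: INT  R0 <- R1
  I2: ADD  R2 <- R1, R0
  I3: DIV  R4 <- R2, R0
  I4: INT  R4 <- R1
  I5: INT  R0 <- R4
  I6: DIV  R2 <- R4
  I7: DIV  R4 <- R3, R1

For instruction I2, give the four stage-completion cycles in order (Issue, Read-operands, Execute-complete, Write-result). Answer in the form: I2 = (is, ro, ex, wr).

t=1  I1 dispatched to INT
t=2  I1 operands ready · I2 dispatched to ADD
t=3  I1 complete · I3 dispatched to DIV
t=4  R0←I1
t=5  I2 operands ready
t=7  I2 complete
t=8  R2←I2
t=9  I3 operands ready
t=17  I3 complete
t=18  R4←I3
t=19  I4 dispatched to INT
t=20  I4 operands ready
t=21  I4 complete
t=22  R4←I4
t=23  I5 dispatched to INT
t=24  I5 operands ready · I6 dispatched to DIV
t=25  I5 complete · I6 operands ready
t=26  R0←I5
t=33  I6 complete
t=34  R2←I6
t=35  I7 dispatched to DIV
t=36  I7 operands ready
t=44  I7 complete
t=45  R4←I7

I2 = (2, 5, 7, 8)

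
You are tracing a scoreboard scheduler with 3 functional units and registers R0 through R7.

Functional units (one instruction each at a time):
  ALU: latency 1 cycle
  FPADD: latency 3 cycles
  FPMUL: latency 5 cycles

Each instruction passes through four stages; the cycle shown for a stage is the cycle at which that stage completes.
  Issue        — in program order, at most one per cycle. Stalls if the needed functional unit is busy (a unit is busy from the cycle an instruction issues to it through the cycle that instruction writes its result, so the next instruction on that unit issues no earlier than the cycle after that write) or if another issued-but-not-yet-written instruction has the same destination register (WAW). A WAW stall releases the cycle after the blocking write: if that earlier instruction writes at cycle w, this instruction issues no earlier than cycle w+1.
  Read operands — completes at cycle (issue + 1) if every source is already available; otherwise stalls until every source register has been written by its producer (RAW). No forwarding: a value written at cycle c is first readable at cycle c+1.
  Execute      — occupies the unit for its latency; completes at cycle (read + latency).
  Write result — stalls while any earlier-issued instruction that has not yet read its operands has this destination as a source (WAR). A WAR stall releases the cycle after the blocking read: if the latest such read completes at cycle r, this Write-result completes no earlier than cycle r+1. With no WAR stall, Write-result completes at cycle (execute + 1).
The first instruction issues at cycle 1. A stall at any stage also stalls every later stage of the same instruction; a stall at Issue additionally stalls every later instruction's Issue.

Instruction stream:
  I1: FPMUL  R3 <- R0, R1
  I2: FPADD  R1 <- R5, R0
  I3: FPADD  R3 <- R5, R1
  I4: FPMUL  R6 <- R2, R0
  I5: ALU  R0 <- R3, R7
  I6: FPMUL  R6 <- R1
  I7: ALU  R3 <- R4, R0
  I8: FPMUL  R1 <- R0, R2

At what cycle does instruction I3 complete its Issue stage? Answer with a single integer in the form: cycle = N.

cycle = 9

c1: I1 dispatched to FPMUL
c2: I1 operands ready; I2 dispatched to FPADD
c3: I2 operands ready
c6: I2 complete
c7: I1 complete; R1←I2
c8: R3←I1
c9: I3 dispatched to FPADD
c10: I3 operands ready; I4 dispatched to FPMUL
c11: I4 operands ready; I5 dispatched to ALU
c13: I3 complete
c14: R3←I3
c15: I5 operands ready
c16: I4 complete; I5 complete
c17: R6←I4; R0←I5
c18: I6 dispatched to FPMUL
c19: I6 operands ready; I7 dispatched to ALU
c20: I7 operands ready
c21: I7 complete
c22: R3←I7
c24: I6 complete
c25: R6←I6
c26: I8 dispatched to FPMUL
c27: I8 operands ready
c32: I8 complete
c33: R1←I8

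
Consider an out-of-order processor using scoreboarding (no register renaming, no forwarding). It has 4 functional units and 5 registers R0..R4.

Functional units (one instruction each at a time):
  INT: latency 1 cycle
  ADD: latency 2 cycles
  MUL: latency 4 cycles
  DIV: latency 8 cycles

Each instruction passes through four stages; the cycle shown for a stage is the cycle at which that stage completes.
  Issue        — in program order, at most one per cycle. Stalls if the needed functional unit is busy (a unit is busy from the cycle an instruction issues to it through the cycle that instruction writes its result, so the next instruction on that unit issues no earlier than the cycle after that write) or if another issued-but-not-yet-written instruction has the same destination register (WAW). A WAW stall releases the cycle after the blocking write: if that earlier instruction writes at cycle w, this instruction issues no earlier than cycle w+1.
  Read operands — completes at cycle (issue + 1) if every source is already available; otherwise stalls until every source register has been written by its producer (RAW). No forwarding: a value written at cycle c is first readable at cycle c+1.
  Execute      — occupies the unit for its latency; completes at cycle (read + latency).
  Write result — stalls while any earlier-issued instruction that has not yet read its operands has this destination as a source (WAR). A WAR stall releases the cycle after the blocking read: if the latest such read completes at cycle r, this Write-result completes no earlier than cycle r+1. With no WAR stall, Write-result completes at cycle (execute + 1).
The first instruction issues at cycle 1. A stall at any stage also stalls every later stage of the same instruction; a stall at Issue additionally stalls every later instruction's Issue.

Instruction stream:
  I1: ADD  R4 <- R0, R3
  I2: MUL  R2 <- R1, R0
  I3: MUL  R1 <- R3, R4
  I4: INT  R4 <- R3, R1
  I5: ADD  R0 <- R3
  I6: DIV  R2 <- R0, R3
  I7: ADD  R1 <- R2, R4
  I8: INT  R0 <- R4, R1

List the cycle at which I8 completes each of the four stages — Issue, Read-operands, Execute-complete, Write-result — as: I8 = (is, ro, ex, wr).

t=1  I1 issues→ADD
t=2  I1 reads | I2 issues→MUL
t=3  I2 reads
t=4  I1 exec-done
t=5  I1 writes R4
t=7  I2 exec-done
t=8  I2 writes R2
t=9  I3 issues→MUL
t=10  I3 reads | I4 issues→INT
t=11  I5 issues→ADD
t=12  I5 reads | I6 issues→DIV
t=14  I3 exec-done | I5 exec-done
t=15  I3 writes R1 | I5 writes R0
t=16  I4 reads | I6 reads | I7 issues→ADD
t=17  I4 exec-done
t=18  I4 writes R4
t=19  I8 issues→INT
t=24  I6 exec-done
t=25  I6 writes R2
t=26  I7 reads
t=28  I7 exec-done
t=29  I7 writes R1
t=30  I8 reads
t=31  I8 exec-done
t=32  I8 writes R0

I8 = (19, 30, 31, 32)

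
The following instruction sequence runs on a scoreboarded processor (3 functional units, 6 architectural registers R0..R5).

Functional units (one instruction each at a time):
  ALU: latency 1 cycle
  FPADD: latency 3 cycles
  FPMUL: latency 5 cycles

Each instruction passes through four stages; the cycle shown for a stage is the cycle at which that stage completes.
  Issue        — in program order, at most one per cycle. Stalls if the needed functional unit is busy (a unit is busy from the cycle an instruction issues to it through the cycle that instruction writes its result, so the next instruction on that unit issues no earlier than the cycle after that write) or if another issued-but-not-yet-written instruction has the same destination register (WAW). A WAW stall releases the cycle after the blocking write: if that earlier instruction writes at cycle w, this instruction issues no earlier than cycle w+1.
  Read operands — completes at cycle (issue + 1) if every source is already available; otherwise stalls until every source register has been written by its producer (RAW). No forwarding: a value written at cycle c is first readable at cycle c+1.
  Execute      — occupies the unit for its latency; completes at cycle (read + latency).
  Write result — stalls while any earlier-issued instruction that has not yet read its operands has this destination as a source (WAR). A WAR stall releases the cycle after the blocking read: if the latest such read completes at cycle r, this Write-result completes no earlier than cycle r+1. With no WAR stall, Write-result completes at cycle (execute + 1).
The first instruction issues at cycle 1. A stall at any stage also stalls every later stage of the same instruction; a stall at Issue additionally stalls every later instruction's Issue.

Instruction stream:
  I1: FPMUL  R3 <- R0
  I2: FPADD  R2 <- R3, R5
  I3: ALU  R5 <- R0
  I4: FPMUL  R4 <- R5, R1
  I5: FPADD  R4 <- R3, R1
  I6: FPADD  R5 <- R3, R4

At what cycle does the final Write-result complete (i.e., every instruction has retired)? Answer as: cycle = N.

cycle = 29

1) issue 1, read 2, done 7, write 8
2) issue 2, read 9, done 12, write 13  <RAW R3: wait I1 write@8>
3) issue 3, read 4, done 5, write 10  <WAR R5: wait I2 read@9>
4) issue 9, read 11, done 16, write 17  <struct: FPMUL busy until I1 writes@8 / RAW R5: wait I3 write@10>
5) issue 18, read 19, done 22, write 23  <WAW R4: wait I4 write@17>
6) issue 24, read 25, done 28, write 29  <struct: FPADD busy until I5 writes@23>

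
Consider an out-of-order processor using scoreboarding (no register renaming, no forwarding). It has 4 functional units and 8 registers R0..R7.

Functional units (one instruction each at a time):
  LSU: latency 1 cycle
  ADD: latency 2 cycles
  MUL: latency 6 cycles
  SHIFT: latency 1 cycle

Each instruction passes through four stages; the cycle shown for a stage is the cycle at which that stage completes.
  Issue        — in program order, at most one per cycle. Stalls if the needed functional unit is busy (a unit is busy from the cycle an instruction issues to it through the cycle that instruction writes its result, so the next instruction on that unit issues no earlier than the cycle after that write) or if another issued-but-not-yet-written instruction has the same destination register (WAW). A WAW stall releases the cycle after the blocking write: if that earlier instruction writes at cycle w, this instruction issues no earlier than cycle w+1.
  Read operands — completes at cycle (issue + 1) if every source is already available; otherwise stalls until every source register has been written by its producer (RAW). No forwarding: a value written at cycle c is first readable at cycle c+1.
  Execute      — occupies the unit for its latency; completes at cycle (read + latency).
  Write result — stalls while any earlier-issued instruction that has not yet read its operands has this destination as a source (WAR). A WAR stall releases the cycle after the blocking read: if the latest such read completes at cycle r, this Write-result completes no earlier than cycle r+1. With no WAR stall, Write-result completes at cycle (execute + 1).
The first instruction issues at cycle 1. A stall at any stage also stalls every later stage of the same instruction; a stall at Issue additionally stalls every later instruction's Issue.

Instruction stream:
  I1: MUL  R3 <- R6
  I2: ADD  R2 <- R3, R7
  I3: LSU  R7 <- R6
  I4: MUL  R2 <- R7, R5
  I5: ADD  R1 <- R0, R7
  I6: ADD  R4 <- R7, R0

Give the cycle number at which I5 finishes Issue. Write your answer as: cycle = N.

cycle = 15

[I1] 1/2/8/9
[I2] 2/10/12/13  (RAW R3: wait I1 write@9)
[I3] 3/4/5/11  (WAR R7: wait I2 read@10)
[I4] 14/15/21/22  (WAW R2: wait I2 write@13)
[I5] 15/16/18/19
[I6] 20/21/23/24  (struct: ADD busy until I5 writes@19)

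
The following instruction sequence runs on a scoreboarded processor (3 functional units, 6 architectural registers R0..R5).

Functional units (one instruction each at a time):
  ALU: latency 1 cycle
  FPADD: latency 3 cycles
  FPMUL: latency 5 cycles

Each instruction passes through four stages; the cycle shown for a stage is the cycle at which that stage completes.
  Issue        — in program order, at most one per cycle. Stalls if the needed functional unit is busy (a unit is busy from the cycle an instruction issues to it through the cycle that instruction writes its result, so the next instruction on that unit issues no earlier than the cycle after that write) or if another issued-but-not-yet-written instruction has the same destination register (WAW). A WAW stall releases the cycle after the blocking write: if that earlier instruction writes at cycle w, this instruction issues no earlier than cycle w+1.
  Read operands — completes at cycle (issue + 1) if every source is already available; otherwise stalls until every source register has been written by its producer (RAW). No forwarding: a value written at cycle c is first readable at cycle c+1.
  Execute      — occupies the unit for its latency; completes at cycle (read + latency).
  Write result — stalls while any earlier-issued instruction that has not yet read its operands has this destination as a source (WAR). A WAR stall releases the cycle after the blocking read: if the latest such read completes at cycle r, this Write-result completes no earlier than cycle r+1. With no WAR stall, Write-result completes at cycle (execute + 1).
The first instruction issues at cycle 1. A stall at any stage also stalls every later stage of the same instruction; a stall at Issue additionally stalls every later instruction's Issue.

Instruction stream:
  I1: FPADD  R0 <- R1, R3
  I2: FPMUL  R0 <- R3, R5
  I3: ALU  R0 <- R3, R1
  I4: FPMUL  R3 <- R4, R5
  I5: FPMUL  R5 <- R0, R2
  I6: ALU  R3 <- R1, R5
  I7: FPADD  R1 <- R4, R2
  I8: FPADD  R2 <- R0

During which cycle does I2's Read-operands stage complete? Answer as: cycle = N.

cycle = 8

[1] I1 dispatched to FPADD
[2] I1 operands ready
[5] I1 complete
[6] R0←I1
[7] I2 dispatched to FPMUL
[8] I2 operands ready
[13] I2 complete
[14] R0←I2
[15] I3 dispatched to ALU
[16] I3 operands ready · I4 dispatched to FPMUL
[17] I3 complete · I4 operands ready
[18] R0←I3
[22] I4 complete
[23] R3←I4
[24] I5 dispatched to FPMUL
[25] I5 operands ready · I6 dispatched to ALU
[26] I7 dispatched to FPADD
[27] I7 operands ready
[30] I5 complete · I7 complete
[31] R5←I5
[32] I6 operands ready
[33] I6 complete · R1←I7
[34] R3←I6 · I8 dispatched to FPADD
[35] I8 operands ready
[38] I8 complete
[39] R2←I8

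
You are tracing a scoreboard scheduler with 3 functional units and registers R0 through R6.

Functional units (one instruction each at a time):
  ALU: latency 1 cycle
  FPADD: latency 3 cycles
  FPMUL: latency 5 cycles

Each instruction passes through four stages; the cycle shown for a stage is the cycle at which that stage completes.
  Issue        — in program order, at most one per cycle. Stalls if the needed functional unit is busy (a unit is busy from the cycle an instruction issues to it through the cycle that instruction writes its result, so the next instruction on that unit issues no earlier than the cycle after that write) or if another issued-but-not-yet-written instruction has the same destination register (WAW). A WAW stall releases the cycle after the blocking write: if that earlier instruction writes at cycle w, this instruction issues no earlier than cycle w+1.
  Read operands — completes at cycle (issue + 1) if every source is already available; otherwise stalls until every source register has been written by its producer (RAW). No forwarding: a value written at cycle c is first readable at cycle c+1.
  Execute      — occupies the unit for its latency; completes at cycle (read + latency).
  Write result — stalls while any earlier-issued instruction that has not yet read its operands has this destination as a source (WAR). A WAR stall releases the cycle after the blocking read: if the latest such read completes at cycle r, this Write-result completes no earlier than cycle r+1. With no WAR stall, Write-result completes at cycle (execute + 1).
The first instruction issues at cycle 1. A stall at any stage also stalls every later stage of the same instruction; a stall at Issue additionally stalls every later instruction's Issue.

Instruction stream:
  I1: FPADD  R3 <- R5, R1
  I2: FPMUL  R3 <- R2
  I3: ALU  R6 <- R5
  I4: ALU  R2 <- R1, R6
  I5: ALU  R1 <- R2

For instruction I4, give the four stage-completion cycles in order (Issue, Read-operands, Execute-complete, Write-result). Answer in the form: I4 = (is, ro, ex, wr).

cycle 1: I1 issues→FPADD
cycle 2: I1 reads
cycle 5: I1 exec-done
cycle 6: I1 writes R3
cycle 7: I2 issues→FPMUL
cycle 8: I2 reads; I3 issues→ALU
cycle 9: I3 reads
cycle 10: I3 exec-done
cycle 11: I3 writes R6
cycle 12: I4 issues→ALU
cycle 13: I2 exec-done; I4 reads
cycle 14: I2 writes R3; I4 exec-done
cycle 15: I4 writes R2
cycle 16: I5 issues→ALU
cycle 17: I5 reads
cycle 18: I5 exec-done
cycle 19: I5 writes R1

I4 = (12, 13, 14, 15)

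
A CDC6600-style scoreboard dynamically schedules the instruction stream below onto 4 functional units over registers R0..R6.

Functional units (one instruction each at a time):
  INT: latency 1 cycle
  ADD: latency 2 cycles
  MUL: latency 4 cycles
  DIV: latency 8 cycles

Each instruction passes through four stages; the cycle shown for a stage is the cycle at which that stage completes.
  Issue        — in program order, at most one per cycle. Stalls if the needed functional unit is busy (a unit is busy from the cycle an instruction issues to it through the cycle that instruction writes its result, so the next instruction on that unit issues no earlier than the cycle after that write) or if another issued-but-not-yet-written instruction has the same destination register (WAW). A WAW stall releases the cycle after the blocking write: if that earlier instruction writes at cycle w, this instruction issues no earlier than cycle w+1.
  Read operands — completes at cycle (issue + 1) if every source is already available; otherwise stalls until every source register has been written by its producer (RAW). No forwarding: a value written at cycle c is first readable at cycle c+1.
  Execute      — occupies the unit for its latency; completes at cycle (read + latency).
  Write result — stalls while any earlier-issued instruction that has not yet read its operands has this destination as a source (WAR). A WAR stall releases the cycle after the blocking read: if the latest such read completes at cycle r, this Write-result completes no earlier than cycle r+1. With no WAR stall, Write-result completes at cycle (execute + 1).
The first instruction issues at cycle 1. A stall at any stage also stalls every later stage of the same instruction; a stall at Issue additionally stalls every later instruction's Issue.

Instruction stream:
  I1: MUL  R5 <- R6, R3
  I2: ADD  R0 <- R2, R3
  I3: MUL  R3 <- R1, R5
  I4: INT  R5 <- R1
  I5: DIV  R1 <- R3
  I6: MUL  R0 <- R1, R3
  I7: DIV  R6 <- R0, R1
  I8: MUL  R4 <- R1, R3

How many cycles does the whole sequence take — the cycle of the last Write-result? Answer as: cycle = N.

[1] I1 issues→MUL
[2] I1 reads | I2 issues→ADD
[3] I2 reads
[5] I2 exec-done
[6] I1 exec-done | I2 writes R0
[7] I1 writes R5
[8] I3 issues→MUL
[9] I3 reads | I4 issues→INT
[10] I4 reads | I5 issues→DIV
[11] I4 exec-done
[12] I4 writes R5
[13] I3 exec-done
[14] I3 writes R3
[15] I5 reads | I6 issues→MUL
[23] I5 exec-done
[24] I5 writes R1
[25] I6 reads | I7 issues→DIV
[29] I6 exec-done
[30] I6 writes R0
[31] I7 reads | I8 issues→MUL
[32] I8 reads
[36] I8 exec-done
[37] I8 writes R4
[39] I7 exec-done
[40] I7 writes R6

cycle = 40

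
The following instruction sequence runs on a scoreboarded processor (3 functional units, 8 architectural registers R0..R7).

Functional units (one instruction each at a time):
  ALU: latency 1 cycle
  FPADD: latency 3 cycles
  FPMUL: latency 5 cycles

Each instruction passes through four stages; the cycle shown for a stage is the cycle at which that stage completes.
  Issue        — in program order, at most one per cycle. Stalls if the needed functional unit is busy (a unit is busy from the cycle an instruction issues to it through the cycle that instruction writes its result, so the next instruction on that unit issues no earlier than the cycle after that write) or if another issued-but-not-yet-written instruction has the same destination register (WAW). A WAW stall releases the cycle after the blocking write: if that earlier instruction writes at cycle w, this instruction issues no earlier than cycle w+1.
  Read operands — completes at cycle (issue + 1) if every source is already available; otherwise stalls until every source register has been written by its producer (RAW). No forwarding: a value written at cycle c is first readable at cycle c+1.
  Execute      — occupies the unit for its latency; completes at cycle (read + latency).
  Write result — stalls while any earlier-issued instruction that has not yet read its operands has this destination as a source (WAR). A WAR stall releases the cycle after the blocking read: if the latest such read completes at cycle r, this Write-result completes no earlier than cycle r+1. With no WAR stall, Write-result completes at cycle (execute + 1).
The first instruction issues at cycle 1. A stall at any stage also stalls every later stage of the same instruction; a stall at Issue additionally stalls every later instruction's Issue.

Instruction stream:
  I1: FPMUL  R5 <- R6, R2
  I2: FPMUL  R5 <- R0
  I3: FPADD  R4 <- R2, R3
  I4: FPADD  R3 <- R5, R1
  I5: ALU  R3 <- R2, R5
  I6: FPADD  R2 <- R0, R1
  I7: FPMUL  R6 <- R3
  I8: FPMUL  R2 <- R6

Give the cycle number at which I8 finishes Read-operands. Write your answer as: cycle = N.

t=1  I1 dispatched to FPMUL
t=2  I1 operands ready
t=7  I1 complete
t=8  R5←I1
t=9  I2 dispatched to FPMUL
t=10  I2 operands ready, I3 dispatched to FPADD
t=11  I3 operands ready
t=14  I3 complete
t=15  I2 complete, R4←I3
t=16  R5←I2, I4 dispatched to FPADD
t=17  I4 operands ready
t=20  I4 complete
t=21  R3←I4
t=22  I5 dispatched to ALU
t=23  I5 operands ready, I6 dispatched to FPADD
t=24  I5 complete, I6 operands ready, I7 dispatched to FPMUL
t=25  R3←I5
t=26  I7 operands ready
t=27  I6 complete
t=28  R2←I6
t=31  I7 complete
t=32  R6←I7
t=33  I8 dispatched to FPMUL
t=34  I8 operands ready
t=39  I8 complete
t=40  R2←I8

cycle = 34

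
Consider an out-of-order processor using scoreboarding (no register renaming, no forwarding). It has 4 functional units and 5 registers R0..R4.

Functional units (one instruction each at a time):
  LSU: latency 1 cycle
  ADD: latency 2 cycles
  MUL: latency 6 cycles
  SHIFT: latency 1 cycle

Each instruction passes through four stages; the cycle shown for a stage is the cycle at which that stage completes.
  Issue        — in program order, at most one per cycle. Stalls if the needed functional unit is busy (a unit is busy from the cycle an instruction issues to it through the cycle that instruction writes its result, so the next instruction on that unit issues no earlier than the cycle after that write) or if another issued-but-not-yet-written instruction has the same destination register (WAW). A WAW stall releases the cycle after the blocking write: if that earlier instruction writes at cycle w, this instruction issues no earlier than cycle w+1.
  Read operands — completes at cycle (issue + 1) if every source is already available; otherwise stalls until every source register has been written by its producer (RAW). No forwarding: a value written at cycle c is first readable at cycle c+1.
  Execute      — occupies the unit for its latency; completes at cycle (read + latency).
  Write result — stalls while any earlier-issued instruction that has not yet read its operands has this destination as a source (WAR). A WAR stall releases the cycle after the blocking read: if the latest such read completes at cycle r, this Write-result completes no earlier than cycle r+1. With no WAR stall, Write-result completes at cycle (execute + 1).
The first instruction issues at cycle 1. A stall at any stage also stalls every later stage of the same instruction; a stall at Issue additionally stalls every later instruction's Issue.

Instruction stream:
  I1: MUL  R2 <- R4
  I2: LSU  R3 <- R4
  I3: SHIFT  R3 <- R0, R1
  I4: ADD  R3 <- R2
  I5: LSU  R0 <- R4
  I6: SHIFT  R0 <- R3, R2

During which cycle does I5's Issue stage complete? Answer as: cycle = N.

cycle = 11

  I1 | 1 | 2 | 8 | 9
  I2 | 2 | 3 | 4 | 5
  I3 | 6 | 7 | 8 | 9   WAW R3: wait I2 write@5
  I4 | 10 | 11 | 13 | 14   WAW R3: wait I3 write@9
  I5 | 11 | 12 | 13 | 14
  I6 | 15 | 16 | 17 | 18   WAW R0: wait I5 write@14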